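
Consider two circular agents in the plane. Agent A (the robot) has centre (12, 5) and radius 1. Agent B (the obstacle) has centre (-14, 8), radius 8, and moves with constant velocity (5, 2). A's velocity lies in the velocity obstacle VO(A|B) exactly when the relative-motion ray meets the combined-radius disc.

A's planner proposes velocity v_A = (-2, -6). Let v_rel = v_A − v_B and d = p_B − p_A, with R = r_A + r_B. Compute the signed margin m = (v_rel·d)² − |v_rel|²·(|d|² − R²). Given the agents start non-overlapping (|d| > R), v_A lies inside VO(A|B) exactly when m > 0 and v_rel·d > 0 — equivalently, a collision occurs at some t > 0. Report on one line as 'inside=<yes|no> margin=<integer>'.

d = (-26, 3),  |d|² = 685;  R = 1+8 = 9,  c = 685−9² = 604
v_rel = (-7, -8),  |v_rel|² = 113;  v_rel·d = (-7)·(-26) + (-8)·(3) = 158
113·t² − 316·t + 604 = 0  ⇒  m = 158² − 113·604 = -43288
m = -43288 < 0,  v_rel·d = 158 > 0  ⇒  outside

inside=no margin=-43288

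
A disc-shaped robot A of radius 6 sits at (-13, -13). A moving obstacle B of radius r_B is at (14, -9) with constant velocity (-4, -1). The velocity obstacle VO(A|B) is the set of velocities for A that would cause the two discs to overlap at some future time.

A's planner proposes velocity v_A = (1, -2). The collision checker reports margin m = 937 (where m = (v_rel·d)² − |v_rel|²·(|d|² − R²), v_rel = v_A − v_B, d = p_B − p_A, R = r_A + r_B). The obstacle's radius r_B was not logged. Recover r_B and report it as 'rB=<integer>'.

m = 937
d = (27, 4);  v_rel = (5, -1),  |v_rel|² = 26
v_rel×d = (5)·(4) − (-1)·(27) = 47
since m = R²·26 − 47²:  R² = (2209 + 937) / 26 = 121
R = √121 = 11  ⇒  r_B = 11 − 6 = 5

rB=5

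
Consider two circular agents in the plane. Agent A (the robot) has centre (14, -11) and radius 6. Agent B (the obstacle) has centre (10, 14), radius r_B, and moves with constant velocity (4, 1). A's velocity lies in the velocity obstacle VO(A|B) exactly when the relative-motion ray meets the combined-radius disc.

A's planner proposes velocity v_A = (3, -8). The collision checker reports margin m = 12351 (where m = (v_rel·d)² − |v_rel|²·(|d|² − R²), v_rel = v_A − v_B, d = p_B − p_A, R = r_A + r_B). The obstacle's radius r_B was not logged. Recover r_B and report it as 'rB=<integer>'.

m = 12351
d = (-4, 25);  v_rel = (-1, -9),  |v_rel|² = 82
v_rel×d = (-1)·(25) − (-9)·(-4) = -61
since m = R²·82 − (-61)²:  R² = (3721 + 12351) / 82 = 196
R = √196 = 14  ⇒  r_B = 14 − 6 = 8

rB=8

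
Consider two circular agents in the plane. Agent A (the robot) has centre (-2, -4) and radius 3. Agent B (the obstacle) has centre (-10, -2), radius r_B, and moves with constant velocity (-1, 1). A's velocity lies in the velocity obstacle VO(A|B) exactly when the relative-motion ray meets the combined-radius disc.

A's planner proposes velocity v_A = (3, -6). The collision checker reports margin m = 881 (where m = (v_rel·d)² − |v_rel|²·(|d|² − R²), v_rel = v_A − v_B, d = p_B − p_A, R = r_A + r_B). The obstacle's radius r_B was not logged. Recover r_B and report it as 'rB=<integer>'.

m = 881
d = (-8, 2);  v_rel = (4, -7),  |v_rel|² = 65
v_rel×d = (4)·(2) − (-7)·(-8) = -48
since m = R²·65 − (-48)²:  R² = (2304 + 881) / 65 = 49
R = √49 = 7  ⇒  r_B = 7 − 3 = 4

rB=4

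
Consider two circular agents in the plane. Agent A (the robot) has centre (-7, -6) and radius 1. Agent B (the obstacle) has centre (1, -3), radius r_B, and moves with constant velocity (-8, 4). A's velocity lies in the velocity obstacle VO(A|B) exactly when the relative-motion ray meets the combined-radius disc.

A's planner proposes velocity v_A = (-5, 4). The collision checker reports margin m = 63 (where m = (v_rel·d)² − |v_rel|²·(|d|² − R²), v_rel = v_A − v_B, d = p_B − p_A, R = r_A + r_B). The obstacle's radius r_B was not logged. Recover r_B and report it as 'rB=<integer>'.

m = 63
d = (8, 3);  v_rel = (3, 0),  |v_rel|² = 9
v_rel×d = (3)·(3) − (0)·(8) = 9
since m = R²·9 − 9²:  R² = (81 + 63) / 9 = 16
R = √16 = 4  ⇒  r_B = 4 − 1 = 3

rB=3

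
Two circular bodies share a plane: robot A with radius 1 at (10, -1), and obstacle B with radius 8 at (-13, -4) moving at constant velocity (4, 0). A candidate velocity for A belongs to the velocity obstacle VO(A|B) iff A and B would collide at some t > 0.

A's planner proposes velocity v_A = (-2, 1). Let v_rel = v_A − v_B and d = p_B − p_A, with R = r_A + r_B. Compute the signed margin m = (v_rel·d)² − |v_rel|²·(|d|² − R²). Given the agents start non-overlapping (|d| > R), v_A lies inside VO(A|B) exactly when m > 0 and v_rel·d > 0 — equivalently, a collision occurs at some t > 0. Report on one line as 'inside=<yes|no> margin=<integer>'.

d = (-23, -3),  |d|² = 538;  R = 1+8 = 9,  c = 538−9² = 457
v_rel = (-6, 1),  |v_rel|² = 37;  v_rel·d = (-6)·(-23) + (1)·(-3) = 135
37·t² − 270·t + 457 = 0  ⇒  m = 135² − 37·457 = 1316
m = 1316 > 0,  v_rel·d = 135 > 0  ⇒  inside

inside=yes margin=1316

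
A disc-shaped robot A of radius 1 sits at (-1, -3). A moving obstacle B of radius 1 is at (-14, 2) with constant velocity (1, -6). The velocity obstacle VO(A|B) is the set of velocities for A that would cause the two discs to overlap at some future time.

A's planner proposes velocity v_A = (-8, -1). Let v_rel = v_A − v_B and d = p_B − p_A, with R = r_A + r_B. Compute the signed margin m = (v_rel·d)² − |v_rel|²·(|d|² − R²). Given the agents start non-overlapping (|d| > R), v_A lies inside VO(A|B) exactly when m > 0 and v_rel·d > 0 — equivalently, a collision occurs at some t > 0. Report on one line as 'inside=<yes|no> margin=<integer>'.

d = (-13, 5),  |d|² = 194;  R = 1+1 = 2,  c = 194−2² = 190
v_rel = (-9, 5),  |v_rel|² = 106;  v_rel·d = (-9)·(-13) + (5)·(5) = 142
106·t² − 284·t + 190 = 0  ⇒  m = 142² − 106·190 = 24
m = 24 > 0,  v_rel·d = 142 > 0  ⇒  inside

inside=yes margin=24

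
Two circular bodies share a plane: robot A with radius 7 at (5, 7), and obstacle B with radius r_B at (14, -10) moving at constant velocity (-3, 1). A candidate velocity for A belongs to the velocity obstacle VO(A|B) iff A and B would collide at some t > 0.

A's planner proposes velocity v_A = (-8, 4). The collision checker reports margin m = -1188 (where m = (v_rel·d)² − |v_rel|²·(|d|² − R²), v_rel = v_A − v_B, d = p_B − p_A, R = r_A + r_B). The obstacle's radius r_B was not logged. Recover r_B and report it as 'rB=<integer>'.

m = -1188
d = (9, -17);  v_rel = (-5, 3),  |v_rel|² = 34
v_rel×d = (-5)·(-17) − (3)·(9) = 58
since m = R²·34 − 58²:  R² = (3364 + -1188) / 34 = 64
R = √64 = 8  ⇒  r_B = 8 − 7 = 1

rB=1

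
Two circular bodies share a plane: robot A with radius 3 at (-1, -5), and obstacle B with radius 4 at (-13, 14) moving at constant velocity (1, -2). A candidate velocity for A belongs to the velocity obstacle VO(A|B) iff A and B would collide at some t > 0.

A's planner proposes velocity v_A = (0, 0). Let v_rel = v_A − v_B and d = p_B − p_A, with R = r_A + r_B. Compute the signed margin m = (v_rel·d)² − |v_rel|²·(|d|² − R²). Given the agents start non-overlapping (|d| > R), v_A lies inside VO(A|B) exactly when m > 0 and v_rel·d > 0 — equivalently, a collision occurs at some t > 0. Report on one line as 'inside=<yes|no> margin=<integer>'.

d = (-12, 19),  |d|² = 505;  R = 3+4 = 7,  c = 505−7² = 456
v_rel = (-1, 2),  |v_rel|² = 5;  v_rel·d = (-1)·(-12) + (2)·(19) = 50
5·t² − 100·t + 456 = 0  ⇒  m = 50² − 5·456 = 220
m = 220 > 0,  v_rel·d = 50 > 0  ⇒  inside

inside=yes margin=220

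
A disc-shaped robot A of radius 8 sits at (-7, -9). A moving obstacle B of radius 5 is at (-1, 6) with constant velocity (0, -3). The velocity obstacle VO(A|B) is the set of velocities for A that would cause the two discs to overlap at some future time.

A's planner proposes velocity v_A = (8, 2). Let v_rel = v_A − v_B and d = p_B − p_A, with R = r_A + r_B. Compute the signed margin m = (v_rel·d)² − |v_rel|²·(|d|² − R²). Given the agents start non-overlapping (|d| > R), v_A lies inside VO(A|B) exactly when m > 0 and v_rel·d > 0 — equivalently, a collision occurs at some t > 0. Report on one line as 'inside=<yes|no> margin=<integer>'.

d = (6, 15),  |d|² = 261;  R = 8+5 = 13,  c = 261−13² = 92
v_rel = (8, 5),  |v_rel|² = 89;  v_rel·d = (8)·(6) + (5)·(15) = 123
89·t² − 246·t + 92 = 0  ⇒  m = 123² − 89·92 = 6941
m = 6941 > 0,  v_rel·d = 123 > 0  ⇒  inside

inside=yes margin=6941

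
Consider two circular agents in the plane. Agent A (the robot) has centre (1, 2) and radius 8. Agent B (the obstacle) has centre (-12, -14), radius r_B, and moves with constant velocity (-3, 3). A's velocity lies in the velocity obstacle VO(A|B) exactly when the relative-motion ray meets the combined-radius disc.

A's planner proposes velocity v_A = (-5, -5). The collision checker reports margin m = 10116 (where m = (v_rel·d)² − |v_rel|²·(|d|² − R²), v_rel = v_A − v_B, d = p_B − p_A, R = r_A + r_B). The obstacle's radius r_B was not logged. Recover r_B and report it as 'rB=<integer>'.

m = 10116
d = (-13, -16);  v_rel = (-2, -8),  |v_rel|² = 68
v_rel×d = (-2)·(-16) − (-8)·(-13) = -72
since m = R²·68 − (-72)²:  R² = (5184 + 10116) / 68 = 225
R = √225 = 15  ⇒  r_B = 15 − 8 = 7

rB=7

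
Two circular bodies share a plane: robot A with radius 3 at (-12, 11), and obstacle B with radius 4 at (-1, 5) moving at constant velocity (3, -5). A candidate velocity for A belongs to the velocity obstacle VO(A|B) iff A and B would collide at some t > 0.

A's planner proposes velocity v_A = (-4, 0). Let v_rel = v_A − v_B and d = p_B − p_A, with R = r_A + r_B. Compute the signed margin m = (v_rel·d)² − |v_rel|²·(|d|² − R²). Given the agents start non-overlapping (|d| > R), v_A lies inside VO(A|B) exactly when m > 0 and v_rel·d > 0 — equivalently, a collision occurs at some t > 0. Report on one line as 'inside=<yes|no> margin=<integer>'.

d = (11, -6),  |d|² = 157;  R = 3+4 = 7,  c = 157−7² = 108
v_rel = (-7, 5),  |v_rel|² = 74;  v_rel·d = (-7)·(11) + (5)·(-6) = -107
74·t² + 214·t + 108 = 0  ⇒  m = (-107)² − 74·108 = 3457
m = 3457 > 0,  v_rel·d = -107 < 0  ⇒  outside

inside=no margin=3457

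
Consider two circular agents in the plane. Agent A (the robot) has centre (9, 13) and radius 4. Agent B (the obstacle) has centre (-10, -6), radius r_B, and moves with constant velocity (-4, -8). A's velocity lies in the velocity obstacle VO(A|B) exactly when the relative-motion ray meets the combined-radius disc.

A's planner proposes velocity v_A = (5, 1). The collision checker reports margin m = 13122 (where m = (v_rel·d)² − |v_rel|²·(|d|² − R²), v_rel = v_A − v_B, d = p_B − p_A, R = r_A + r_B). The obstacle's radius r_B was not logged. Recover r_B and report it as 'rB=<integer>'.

m = 13122
d = (-19, -19);  v_rel = (9, 9),  |v_rel|² = 162
v_rel×d = (9)·(-19) − (9)·(-19) = 0
since m = R²·162 − 0²:  R² = (0 + 13122) / 162 = 81
R = √81 = 9  ⇒  r_B = 9 − 4 = 5

rB=5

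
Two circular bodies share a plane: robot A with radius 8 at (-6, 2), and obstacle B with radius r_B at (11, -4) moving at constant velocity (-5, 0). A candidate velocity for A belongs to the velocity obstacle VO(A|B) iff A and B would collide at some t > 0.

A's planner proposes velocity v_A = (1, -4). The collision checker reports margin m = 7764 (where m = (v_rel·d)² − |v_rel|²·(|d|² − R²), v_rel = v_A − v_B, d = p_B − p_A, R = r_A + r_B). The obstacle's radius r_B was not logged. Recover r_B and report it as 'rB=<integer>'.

m = 7764
d = (17, -6);  v_rel = (6, -4),  |v_rel|² = 52
v_rel×d = (6)·(-6) − (-4)·(17) = 32
since m = R²·52 − 32²:  R² = (1024 + 7764) / 52 = 169
R = √169 = 13  ⇒  r_B = 13 − 8 = 5

rB=5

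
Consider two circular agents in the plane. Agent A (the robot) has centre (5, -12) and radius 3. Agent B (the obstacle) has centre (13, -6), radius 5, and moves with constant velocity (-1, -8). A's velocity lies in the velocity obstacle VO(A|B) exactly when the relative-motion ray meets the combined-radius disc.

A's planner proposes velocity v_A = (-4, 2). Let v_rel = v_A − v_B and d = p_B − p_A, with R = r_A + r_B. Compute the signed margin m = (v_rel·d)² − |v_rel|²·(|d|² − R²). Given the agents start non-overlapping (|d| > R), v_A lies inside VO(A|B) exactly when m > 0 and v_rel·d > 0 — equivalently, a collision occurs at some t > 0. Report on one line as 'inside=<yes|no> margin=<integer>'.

d = (8, 6),  |d|² = 100;  R = 3+5 = 8,  c = 100−8² = 36
v_rel = (-3, 10),  |v_rel|² = 109;  v_rel·d = (-3)·(8) + (10)·(6) = 36
109·t² − 72·t + 36 = 0  ⇒  m = 36² − 109·36 = -2628
m = -2628 < 0,  v_rel·d = 36 > 0  ⇒  outside

inside=no margin=-2628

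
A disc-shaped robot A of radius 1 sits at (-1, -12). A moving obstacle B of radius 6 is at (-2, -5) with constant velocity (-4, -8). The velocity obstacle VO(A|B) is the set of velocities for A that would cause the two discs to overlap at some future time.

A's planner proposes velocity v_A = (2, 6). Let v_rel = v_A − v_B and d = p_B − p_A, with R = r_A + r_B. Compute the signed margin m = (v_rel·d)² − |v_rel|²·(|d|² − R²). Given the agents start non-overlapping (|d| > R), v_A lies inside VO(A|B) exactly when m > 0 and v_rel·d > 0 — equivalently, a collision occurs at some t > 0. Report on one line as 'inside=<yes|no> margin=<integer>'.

d = (-1, 7),  |d|² = 50;  R = 1+6 = 7,  c = 50−7² = 1
v_rel = (6, 14),  |v_rel|² = 232;  v_rel·d = (6)·(-1) + (14)·(7) = 92
232·t² − 184·t + 1 = 0  ⇒  m = 92² − 232·1 = 8232
m = 8232 > 0,  v_rel·d = 92 > 0  ⇒  inside

inside=yes margin=8232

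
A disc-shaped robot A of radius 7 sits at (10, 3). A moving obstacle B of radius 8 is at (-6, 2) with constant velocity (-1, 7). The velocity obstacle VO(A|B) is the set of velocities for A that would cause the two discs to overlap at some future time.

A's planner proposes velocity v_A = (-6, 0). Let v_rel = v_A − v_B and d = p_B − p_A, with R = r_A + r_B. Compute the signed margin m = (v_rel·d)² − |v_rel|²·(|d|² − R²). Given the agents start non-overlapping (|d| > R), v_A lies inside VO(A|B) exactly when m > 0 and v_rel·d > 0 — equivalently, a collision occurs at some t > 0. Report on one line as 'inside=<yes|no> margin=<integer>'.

d = (-16, -1),  |d|² = 257;  R = 7+8 = 15,  c = 257−15² = 32
v_rel = (-5, -7),  |v_rel|² = 74;  v_rel·d = (-5)·(-16) + (-7)·(-1) = 87
74·t² − 174·t + 32 = 0  ⇒  m = 87² − 74·32 = 5201
m = 5201 > 0,  v_rel·d = 87 > 0  ⇒  inside

inside=yes margin=5201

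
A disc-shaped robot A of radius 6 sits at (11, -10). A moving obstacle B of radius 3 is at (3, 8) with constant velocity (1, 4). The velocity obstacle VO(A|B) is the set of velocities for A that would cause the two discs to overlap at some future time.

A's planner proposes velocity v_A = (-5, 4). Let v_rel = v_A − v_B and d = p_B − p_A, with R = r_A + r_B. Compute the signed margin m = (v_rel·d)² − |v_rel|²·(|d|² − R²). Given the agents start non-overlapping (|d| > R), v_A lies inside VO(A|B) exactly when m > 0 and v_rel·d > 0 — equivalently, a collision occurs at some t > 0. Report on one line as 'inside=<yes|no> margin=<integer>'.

d = (-8, 18),  |d|² = 388;  R = 6+3 = 9,  c = 388−9² = 307
v_rel = (-6, 0),  |v_rel|² = 36;  v_rel·d = (-6)·(-8) + (0)·(18) = 48
36·t² − 96·t + 307 = 0  ⇒  m = 48² − 36·307 = -8748
m = -8748 < 0,  v_rel·d = 48 > 0  ⇒  outside

inside=no margin=-8748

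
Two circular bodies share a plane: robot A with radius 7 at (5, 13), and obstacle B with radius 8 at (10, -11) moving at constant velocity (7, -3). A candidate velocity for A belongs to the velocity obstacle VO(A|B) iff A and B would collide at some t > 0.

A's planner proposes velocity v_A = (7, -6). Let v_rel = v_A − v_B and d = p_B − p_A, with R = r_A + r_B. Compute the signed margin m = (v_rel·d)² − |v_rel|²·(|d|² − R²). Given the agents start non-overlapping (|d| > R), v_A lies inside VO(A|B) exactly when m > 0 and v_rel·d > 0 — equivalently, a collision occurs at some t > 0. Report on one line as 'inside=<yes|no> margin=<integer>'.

d = (5, -24),  |d|² = 601;  R = 7+8 = 15,  c = 601−15² = 376
v_rel = (0, -3),  |v_rel|² = 9;  v_rel·d = (0)·(5) + (-3)·(-24) = 72
9·t² − 144·t + 376 = 0  ⇒  m = 72² − 9·376 = 1800
m = 1800 > 0,  v_rel·d = 72 > 0  ⇒  inside

inside=yes margin=1800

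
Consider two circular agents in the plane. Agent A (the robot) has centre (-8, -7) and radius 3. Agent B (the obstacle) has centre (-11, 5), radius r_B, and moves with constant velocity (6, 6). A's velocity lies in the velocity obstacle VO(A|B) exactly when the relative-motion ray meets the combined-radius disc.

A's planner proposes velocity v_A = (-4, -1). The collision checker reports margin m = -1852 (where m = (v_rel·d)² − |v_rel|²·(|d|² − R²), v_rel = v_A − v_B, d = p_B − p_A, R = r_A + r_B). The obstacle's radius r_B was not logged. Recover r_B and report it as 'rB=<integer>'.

m = -1852
d = (-3, 12);  v_rel = (-10, -7),  |v_rel|² = 149
v_rel×d = (-10)·(12) − (-7)·(-3) = -141
since m = R²·149 − (-141)²:  R² = (19881 + -1852) / 149 = 121
R = √121 = 11  ⇒  r_B = 11 − 3 = 8

rB=8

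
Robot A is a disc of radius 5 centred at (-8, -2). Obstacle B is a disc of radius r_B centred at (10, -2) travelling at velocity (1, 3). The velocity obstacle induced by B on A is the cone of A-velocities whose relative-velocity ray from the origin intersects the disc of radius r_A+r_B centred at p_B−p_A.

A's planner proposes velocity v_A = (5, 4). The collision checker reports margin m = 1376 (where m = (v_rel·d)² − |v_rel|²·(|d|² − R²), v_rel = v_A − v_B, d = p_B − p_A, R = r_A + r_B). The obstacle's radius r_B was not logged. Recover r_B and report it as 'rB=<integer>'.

m = 1376
d = (18, 0);  v_rel = (4, 1),  |v_rel|² = 17
v_rel×d = (4)·(0) − (1)·(18) = -18
since m = R²·17 − (-18)²:  R² = (324 + 1376) / 17 = 100
R = √100 = 10  ⇒  r_B = 10 − 5 = 5

rB=5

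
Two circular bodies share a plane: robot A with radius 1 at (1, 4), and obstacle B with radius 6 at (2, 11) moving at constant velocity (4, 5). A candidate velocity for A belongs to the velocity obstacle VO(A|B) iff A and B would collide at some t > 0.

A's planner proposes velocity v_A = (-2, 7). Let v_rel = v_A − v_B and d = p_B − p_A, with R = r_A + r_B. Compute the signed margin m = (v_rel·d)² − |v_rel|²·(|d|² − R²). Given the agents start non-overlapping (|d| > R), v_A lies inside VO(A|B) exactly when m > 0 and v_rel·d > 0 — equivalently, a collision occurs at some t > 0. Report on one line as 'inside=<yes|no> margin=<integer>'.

d = (1, 7),  |d|² = 50;  R = 1+6 = 7,  c = 50−7² = 1
v_rel = (-6, 2),  |v_rel|² = 40;  v_rel·d = (-6)·(1) + (2)·(7) = 8
40·t² − 16·t + 1 = 0  ⇒  m = 8² − 40·1 = 24
m = 24 > 0,  v_rel·d = 8 > 0  ⇒  inside

inside=yes margin=24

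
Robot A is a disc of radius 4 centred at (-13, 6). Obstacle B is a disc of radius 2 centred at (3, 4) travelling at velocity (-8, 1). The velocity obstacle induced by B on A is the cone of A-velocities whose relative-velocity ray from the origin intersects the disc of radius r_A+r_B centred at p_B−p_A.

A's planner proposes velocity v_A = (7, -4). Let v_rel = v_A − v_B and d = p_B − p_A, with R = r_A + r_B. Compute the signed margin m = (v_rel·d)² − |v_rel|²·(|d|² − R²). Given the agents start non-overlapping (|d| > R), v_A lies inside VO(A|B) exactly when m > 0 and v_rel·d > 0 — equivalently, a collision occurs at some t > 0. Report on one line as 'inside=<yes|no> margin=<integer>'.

d = (16, -2),  |d|² = 260;  R = 4+2 = 6,  c = 260−6² = 224
v_rel = (15, -5),  |v_rel|² = 250;  v_rel·d = (15)·(16) + (-5)·(-2) = 250
250·t² − 500·t + 224 = 0  ⇒  m = 250² − 250·224 = 6500
m = 6500 > 0,  v_rel·d = 250 > 0  ⇒  inside

inside=yes margin=6500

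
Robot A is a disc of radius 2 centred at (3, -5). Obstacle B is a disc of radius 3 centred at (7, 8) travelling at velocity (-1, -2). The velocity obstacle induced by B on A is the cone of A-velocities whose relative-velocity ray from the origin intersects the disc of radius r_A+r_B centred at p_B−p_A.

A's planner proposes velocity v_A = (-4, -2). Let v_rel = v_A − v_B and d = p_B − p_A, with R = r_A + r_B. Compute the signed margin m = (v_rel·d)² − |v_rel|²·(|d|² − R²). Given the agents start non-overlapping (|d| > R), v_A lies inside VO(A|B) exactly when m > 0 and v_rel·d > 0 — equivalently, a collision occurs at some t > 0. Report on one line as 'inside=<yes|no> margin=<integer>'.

d = (4, 13),  |d|² = 185;  R = 2+3 = 5,  c = 185−5² = 160
v_rel = (-3, 0),  |v_rel|² = 9;  v_rel·d = (-3)·(4) + (0)·(13) = -12
9·t² + 24·t + 160 = 0  ⇒  m = (-12)² − 9·160 = -1296
m = -1296 < 0,  v_rel·d = -12 < 0  ⇒  outside

inside=no margin=-1296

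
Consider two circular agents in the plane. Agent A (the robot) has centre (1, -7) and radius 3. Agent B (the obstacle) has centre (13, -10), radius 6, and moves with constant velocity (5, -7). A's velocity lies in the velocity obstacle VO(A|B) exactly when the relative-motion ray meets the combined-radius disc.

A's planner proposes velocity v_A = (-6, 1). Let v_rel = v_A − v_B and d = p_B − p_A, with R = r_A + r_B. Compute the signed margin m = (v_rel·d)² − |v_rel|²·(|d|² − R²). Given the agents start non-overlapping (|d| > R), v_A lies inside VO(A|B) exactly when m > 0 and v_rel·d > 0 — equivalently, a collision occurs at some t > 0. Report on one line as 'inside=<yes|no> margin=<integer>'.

d = (12, -3),  |d|² = 153;  R = 3+6 = 9,  c = 153−9² = 72
v_rel = (-11, 8),  |v_rel|² = 185;  v_rel·d = (-11)·(12) + (8)·(-3) = -156
185·t² + 312·t + 72 = 0  ⇒  m = (-156)² − 185·72 = 11016
m = 11016 > 0,  v_rel·d = -156 < 0  ⇒  outside

inside=no margin=11016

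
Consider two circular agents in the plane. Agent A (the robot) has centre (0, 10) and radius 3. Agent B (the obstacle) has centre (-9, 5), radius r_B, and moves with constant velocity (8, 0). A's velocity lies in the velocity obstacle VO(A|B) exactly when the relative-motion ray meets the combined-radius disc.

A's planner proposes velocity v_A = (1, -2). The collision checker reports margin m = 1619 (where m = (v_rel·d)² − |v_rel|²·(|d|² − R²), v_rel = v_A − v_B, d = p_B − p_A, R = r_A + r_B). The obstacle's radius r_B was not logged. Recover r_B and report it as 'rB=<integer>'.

m = 1619
d = (-9, -5);  v_rel = (-7, -2),  |v_rel|² = 53
v_rel×d = (-7)·(-5) − (-2)·(-9) = 17
since m = R²·53 − 17²:  R² = (289 + 1619) / 53 = 36
R = √36 = 6  ⇒  r_B = 6 − 3 = 3

rB=3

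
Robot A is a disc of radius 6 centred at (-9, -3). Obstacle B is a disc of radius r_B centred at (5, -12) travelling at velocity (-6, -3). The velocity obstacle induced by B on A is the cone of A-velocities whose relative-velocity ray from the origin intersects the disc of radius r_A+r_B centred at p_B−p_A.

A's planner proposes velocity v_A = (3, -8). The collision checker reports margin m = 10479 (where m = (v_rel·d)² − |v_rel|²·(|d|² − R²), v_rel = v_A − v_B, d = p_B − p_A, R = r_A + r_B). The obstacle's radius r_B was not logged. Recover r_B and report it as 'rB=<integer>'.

m = 10479
d = (14, -9);  v_rel = (9, -5),  |v_rel|² = 106
v_rel×d = (9)·(-9) − (-5)·(14) = -11
since m = R²·106 − (-11)²:  R² = (121 + 10479) / 106 = 100
R = √100 = 10  ⇒  r_B = 10 − 6 = 4

rB=4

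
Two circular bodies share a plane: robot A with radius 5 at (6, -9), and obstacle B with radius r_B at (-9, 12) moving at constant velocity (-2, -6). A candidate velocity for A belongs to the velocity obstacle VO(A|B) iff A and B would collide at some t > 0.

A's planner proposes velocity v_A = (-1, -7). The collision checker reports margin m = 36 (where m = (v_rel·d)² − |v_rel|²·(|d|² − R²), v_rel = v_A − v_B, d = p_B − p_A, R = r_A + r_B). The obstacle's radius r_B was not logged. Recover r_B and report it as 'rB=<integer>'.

m = 36
d = (-15, 21);  v_rel = (1, -1),  |v_rel|² = 2
v_rel×d = (1)·(21) − (-1)·(-15) = 6
since m = R²·2 − 6²:  R² = (36 + 36) / 2 = 36
R = √36 = 6  ⇒  r_B = 6 − 5 = 1

rB=1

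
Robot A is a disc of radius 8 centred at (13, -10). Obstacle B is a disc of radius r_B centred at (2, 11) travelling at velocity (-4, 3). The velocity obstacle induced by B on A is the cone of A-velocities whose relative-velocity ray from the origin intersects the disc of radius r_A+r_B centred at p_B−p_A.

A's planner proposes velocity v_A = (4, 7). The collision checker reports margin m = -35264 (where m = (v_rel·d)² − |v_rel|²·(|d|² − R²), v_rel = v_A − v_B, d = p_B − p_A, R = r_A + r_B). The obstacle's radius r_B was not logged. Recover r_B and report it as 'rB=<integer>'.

m = -35264
d = (-11, 21);  v_rel = (8, 4),  |v_rel|² = 80
v_rel×d = (8)·(21) − (4)·(-11) = 212
since m = R²·80 − 212²:  R² = (44944 + -35264) / 80 = 121
R = √121 = 11  ⇒  r_B = 11 − 8 = 3

rB=3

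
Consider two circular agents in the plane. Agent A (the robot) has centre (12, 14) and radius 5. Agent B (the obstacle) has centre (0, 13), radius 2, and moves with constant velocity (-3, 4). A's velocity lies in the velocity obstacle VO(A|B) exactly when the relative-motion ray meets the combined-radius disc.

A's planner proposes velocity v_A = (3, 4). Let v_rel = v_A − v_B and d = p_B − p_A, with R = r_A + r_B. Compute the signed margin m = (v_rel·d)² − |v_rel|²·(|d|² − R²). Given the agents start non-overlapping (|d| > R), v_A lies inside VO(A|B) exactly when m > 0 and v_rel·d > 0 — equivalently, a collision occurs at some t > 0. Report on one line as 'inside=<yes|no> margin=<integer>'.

d = (-12, -1),  |d|² = 145;  R = 5+2 = 7,  c = 145−7² = 96
v_rel = (6, 0),  |v_rel|² = 36;  v_rel·d = (6)·(-12) + (0)·(-1) = -72
36·t² + 144·t + 96 = 0  ⇒  m = (-72)² − 36·96 = 1728
m = 1728 > 0,  v_rel·d = -72 < 0  ⇒  outside

inside=no margin=1728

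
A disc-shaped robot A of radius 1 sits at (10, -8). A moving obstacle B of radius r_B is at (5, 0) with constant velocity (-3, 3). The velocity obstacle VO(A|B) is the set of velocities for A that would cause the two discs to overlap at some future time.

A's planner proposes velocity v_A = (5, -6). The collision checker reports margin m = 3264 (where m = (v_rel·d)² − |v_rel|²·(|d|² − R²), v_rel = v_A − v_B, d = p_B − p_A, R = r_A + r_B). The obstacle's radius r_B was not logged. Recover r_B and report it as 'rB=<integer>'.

m = 3264
d = (-5, 8);  v_rel = (8, -9),  |v_rel|² = 145
v_rel×d = (8)·(8) − (-9)·(-5) = 19
since m = R²·145 − 19²:  R² = (361 + 3264) / 145 = 25
R = √25 = 5  ⇒  r_B = 5 − 1 = 4

rB=4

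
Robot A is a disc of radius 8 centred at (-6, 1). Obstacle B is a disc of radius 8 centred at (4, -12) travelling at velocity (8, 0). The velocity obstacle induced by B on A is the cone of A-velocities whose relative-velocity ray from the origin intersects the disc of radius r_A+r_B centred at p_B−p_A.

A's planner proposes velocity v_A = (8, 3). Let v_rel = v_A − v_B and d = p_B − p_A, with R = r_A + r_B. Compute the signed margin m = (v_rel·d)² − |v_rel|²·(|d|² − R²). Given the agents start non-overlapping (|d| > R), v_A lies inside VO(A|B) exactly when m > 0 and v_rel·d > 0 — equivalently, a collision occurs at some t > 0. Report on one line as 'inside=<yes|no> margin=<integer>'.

d = (10, -13),  |d|² = 269;  R = 8+8 = 16,  c = 269−16² = 13
v_rel = (0, 3),  |v_rel|² = 9;  v_rel·d = (0)·(10) + (3)·(-13) = -39
9·t² + 78·t + 13 = 0  ⇒  m = (-39)² − 9·13 = 1404
m = 1404 > 0,  v_rel·d = -39 < 0  ⇒  outside

inside=no margin=1404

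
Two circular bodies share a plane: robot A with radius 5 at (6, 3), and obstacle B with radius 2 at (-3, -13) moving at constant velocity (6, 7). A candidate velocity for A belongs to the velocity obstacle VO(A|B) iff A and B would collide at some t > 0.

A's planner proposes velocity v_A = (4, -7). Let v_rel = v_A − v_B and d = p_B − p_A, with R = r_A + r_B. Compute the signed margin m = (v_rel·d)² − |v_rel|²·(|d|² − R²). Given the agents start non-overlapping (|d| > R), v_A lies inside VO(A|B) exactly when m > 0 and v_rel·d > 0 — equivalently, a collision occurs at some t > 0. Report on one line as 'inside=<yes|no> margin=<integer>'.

d = (-9, -16),  |d|² = 337;  R = 5+2 = 7,  c = 337−7² = 288
v_rel = (-2, -14),  |v_rel|² = 200;  v_rel·d = (-2)·(-9) + (-14)·(-16) = 242
200·t² − 484·t + 288 = 0  ⇒  m = 242² − 200·288 = 964
m = 964 > 0,  v_rel·d = 242 > 0  ⇒  inside

inside=yes margin=964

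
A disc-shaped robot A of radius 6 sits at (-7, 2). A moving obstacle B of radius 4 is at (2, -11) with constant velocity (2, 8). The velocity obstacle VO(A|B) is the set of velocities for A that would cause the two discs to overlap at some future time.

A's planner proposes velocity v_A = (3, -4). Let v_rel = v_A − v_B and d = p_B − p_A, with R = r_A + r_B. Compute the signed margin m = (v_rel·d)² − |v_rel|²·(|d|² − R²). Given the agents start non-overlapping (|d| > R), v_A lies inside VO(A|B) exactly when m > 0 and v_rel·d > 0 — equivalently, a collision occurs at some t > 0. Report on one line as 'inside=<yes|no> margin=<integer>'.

d = (9, -13),  |d|² = 250;  R = 6+4 = 10,  c = 250−10² = 150
v_rel = (1, -12),  |v_rel|² = 145;  v_rel·d = (1)·(9) + (-12)·(-13) = 165
145·t² − 330·t + 150 = 0  ⇒  m = 165² − 145·150 = 5475
m = 5475 > 0,  v_rel·d = 165 > 0  ⇒  inside

inside=yes margin=5475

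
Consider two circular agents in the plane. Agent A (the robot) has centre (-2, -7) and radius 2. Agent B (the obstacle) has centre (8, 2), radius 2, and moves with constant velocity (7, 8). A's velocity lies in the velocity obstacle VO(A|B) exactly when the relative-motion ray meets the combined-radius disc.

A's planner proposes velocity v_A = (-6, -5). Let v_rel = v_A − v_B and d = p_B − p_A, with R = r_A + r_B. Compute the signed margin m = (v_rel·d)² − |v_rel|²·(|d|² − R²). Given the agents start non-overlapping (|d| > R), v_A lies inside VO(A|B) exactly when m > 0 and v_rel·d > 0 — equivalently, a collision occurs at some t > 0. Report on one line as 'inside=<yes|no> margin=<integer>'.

d = (10, 9),  |d|² = 181;  R = 2+2 = 4,  c = 181−4² = 165
v_rel = (-13, -13),  |v_rel|² = 338;  v_rel·d = (-13)·(10) + (-13)·(9) = -247
338·t² + 494·t + 165 = 0  ⇒  m = (-247)² − 338·165 = 5239
m = 5239 > 0,  v_rel·d = -247 < 0  ⇒  outside

inside=no margin=5239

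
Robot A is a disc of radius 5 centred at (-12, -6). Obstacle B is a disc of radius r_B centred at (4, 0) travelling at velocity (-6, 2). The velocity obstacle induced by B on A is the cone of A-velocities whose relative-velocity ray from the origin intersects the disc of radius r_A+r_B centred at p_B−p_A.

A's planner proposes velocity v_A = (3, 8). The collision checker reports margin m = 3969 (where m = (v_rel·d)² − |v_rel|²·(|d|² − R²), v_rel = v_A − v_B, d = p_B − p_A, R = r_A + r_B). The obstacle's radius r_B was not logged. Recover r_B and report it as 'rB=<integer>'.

m = 3969
d = (16, 6);  v_rel = (9, 6),  |v_rel|² = 117
v_rel×d = (9)·(6) − (6)·(16) = -42
since m = R²·117 − (-42)²:  R² = (1764 + 3969) / 117 = 49
R = √49 = 7  ⇒  r_B = 7 − 5 = 2

rB=2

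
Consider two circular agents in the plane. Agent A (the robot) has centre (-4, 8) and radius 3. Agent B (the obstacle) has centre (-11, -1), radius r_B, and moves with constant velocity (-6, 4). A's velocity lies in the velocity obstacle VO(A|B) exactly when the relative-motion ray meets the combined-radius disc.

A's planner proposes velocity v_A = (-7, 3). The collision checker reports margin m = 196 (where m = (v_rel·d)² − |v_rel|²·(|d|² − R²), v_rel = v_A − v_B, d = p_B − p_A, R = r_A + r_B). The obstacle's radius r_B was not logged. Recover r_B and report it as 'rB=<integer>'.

m = 196
d = (-7, -9);  v_rel = (-1, -1),  |v_rel|² = 2
v_rel×d = (-1)·(-9) − (-1)·(-7) = 2
since m = R²·2 − 2²:  R² = (4 + 196) / 2 = 100
R = √100 = 10  ⇒  r_B = 10 − 3 = 7

rB=7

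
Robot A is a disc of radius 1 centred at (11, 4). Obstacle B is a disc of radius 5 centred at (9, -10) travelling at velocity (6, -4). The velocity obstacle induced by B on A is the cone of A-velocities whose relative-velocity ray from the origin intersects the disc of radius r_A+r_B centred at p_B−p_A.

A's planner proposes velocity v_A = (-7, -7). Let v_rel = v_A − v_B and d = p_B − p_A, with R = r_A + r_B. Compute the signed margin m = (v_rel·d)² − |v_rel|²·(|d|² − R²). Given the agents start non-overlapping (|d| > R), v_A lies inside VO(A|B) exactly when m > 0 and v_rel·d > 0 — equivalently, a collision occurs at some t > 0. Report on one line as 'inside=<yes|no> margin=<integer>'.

d = (-2, -14),  |d|² = 200;  R = 1+5 = 6,  c = 200−6² = 164
v_rel = (-13, -3),  |v_rel|² = 178;  v_rel·d = (-13)·(-2) + (-3)·(-14) = 68
178·t² − 136·t + 164 = 0  ⇒  m = 68² − 178·164 = -24568
m = -24568 < 0,  v_rel·d = 68 > 0  ⇒  outside

inside=no margin=-24568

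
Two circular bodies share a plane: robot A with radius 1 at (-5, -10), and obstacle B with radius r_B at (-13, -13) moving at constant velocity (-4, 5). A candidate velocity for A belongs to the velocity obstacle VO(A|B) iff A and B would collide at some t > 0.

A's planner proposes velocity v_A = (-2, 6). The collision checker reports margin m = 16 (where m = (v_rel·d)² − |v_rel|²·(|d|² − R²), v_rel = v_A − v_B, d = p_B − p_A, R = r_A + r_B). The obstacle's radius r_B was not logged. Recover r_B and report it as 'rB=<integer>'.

m = 16
d = (-8, -3);  v_rel = (2, 1),  |v_rel|² = 5
v_rel×d = (2)·(-3) − (1)·(-8) = 2
since m = R²·5 − 2²:  R² = (4 + 16) / 5 = 4
R = √4 = 2  ⇒  r_B = 2 − 1 = 1

rB=1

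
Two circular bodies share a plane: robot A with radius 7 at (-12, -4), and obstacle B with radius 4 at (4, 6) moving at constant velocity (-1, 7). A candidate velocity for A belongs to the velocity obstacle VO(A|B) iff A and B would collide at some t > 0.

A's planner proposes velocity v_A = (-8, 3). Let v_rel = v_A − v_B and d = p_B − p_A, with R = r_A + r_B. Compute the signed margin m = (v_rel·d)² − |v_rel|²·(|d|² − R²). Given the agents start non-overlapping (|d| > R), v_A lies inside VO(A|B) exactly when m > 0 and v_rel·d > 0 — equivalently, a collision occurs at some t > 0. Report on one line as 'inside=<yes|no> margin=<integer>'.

d = (16, 10),  |d|² = 356;  R = 7+4 = 11,  c = 356−11² = 235
v_rel = (-7, -4),  |v_rel|² = 65;  v_rel·d = (-7)·(16) + (-4)·(10) = -152
65·t² + 304·t + 235 = 0  ⇒  m = (-152)² − 65·235 = 7829
m = 7829 > 0,  v_rel·d = -152 < 0  ⇒  outside

inside=no margin=7829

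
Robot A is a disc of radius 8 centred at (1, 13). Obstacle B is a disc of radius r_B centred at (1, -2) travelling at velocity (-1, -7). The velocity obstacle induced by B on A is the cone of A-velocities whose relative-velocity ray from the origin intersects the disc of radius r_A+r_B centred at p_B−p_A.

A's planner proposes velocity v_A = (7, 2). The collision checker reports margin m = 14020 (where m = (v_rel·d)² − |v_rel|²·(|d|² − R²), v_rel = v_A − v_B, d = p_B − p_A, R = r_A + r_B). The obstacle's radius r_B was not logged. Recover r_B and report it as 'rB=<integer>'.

m = 14020
d = (0, -15);  v_rel = (8, 9),  |v_rel|² = 145
v_rel×d = (8)·(-15) − (9)·(0) = -120
since m = R²·145 − (-120)²:  R² = (14400 + 14020) / 145 = 196
R = √196 = 14  ⇒  r_B = 14 − 8 = 6

rB=6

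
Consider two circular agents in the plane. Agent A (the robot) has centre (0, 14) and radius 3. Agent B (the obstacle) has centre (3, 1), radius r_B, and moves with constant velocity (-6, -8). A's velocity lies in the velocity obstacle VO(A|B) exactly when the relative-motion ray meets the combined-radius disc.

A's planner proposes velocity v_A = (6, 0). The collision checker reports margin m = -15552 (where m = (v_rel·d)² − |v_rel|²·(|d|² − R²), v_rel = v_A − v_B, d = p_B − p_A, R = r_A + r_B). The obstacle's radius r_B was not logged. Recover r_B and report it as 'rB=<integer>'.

m = -15552
d = (3, -13);  v_rel = (12, 8),  |v_rel|² = 208
v_rel×d = (12)·(-13) − (8)·(3) = -180
since m = R²·208 − (-180)²:  R² = (32400 + -15552) / 208 = 81
R = √81 = 9  ⇒  r_B = 9 − 3 = 6

rB=6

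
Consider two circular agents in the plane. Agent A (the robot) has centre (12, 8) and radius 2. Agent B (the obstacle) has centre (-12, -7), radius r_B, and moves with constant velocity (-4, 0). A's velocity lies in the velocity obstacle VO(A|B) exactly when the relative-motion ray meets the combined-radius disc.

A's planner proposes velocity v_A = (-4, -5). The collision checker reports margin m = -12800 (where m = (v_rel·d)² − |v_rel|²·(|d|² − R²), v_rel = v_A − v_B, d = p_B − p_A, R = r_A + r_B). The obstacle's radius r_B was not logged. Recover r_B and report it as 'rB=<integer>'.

m = -12800
d = (-24, -15);  v_rel = (0, -5),  |v_rel|² = 25
v_rel×d = (0)·(-15) − (-5)·(-24) = -120
since m = R²·25 − (-120)²:  R² = (14400 + -12800) / 25 = 64
R = √64 = 8  ⇒  r_B = 8 − 2 = 6

rB=6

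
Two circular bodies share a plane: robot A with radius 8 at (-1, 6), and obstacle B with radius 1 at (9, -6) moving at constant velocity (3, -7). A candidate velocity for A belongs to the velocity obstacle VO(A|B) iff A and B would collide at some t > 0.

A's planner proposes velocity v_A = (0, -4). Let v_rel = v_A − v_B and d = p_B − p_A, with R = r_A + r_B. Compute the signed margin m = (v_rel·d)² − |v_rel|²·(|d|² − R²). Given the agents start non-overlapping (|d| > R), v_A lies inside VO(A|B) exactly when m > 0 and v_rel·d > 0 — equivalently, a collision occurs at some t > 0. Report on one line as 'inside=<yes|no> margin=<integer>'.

d = (10, -12),  |d|² = 244;  R = 8+1 = 9,  c = 244−9² = 163
v_rel = (-3, 3),  |v_rel|² = 18;  v_rel·d = (-3)·(10) + (3)·(-12) = -66
18·t² + 132·t + 163 = 0  ⇒  m = (-66)² − 18·163 = 1422
m = 1422 > 0,  v_rel·d = -66 < 0  ⇒  outside

inside=no margin=1422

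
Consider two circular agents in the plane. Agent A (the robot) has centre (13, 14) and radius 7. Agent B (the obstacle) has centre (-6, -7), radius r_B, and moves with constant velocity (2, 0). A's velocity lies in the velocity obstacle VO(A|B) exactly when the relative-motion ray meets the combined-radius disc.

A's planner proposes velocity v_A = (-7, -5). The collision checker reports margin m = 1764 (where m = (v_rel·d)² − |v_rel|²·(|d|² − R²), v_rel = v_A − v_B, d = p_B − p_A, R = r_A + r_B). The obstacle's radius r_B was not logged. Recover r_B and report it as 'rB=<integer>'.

m = 1764
d = (-19, -21);  v_rel = (-9, -5),  |v_rel|² = 106
v_rel×d = (-9)·(-21) − (-5)·(-19) = 94
since m = R²·106 − 94²:  R² = (8836 + 1764) / 106 = 100
R = √100 = 10  ⇒  r_B = 10 − 7 = 3

rB=3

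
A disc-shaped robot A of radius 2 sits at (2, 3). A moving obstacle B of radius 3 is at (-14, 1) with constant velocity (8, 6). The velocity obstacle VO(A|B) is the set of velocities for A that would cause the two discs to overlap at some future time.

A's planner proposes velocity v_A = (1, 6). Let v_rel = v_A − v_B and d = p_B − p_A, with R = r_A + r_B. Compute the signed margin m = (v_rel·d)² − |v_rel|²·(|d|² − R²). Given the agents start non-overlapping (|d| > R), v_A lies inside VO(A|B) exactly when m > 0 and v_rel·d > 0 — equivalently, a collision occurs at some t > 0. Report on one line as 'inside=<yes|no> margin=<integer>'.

d = (-16, -2),  |d|² = 260;  R = 2+3 = 5,  c = 260−5² = 235
v_rel = (-7, 0),  |v_rel|² = 49;  v_rel·d = (-7)·(-16) + (0)·(-2) = 112
49·t² − 224·t + 235 = 0  ⇒  m = 112² − 49·235 = 1029
m = 1029 > 0,  v_rel·d = 112 > 0  ⇒  inside

inside=yes margin=1029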